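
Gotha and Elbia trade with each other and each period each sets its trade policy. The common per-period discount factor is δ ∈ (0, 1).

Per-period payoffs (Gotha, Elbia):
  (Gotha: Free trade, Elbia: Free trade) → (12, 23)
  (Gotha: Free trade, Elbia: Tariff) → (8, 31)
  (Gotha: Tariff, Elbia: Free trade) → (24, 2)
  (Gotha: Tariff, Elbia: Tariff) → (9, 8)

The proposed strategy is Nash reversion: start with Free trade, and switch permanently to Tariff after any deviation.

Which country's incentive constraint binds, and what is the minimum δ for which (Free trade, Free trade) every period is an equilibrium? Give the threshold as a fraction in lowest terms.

Gotha; δ ≥ 4/5

Gotha's threshold: (24−12)/(24−9) = 4/5.
Elbia's threshold: (31−23)/(31−8) = 8/23.
4/5 > 8/23, so Gotha binds and δ* = 4/5.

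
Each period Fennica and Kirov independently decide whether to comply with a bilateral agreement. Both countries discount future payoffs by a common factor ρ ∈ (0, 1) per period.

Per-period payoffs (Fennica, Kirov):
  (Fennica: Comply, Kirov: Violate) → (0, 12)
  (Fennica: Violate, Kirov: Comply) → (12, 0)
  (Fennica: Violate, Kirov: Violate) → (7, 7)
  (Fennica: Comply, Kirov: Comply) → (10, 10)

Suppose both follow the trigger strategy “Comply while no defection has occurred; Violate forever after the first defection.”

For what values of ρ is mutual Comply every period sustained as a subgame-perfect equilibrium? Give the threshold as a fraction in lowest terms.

One-period gain from deviating is 12 − 10 = 2. The loss is 10 − 7 = 3 in every subsequent period, with present value 3·ρ/(1−ρ).
Deviation is unprofitable when 3·ρ/(1−ρ) ≥ 2, i.e. ρ/(1−ρ) ≥ 2/3.
Equivalently ρ ≥ 2/(2+3) = 2/5.

2/5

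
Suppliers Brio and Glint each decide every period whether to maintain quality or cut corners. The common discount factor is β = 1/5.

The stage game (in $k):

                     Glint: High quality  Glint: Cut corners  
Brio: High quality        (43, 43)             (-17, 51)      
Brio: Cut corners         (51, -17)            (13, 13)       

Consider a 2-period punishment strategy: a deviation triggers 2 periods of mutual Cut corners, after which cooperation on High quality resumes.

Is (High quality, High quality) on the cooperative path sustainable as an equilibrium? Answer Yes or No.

IC: β+…+β^2 ≥ (51−43)/(43−13) = 4/15.
At β = 1/5: partial sum = 0.2400 < 0.2667. Cooperation not sustainable.

No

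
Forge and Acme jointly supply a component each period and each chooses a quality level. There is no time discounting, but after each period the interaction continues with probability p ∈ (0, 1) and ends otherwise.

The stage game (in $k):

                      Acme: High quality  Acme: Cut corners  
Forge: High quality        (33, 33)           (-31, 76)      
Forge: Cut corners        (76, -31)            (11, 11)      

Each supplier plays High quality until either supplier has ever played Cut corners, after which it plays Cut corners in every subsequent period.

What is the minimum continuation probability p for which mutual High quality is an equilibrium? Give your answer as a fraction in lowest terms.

Expected cooperation value is 33 + p·33 + p²·33 + … = 33/(1−p); deviation gives 76 + p·11/(1−p).
33 ≥ 76(1−p) + 11p ⇒ 65p ≥ 43 ⇒ p ≥ 43/65.

43/65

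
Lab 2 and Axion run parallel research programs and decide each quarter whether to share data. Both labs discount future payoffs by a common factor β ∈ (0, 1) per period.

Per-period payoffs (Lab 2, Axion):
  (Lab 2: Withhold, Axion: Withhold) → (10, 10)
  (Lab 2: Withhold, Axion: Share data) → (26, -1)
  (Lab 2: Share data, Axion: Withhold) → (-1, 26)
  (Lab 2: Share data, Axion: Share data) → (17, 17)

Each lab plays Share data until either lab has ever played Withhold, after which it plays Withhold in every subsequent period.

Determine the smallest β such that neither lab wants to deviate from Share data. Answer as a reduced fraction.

17/(1−β) ≥ 26 + 10β/(1−β)
17 ≥ 26 − 16β
β ≥ 9/16.

9/16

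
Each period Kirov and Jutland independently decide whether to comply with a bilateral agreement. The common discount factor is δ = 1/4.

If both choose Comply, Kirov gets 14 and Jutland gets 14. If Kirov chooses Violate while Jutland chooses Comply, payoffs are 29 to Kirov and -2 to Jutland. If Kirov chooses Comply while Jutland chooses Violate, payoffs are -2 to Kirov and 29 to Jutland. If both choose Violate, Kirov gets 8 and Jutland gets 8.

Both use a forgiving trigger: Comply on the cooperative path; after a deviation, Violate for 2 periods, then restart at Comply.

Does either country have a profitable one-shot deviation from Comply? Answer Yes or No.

A one-shot deviation gives 29 now, then 8 for 2 periods, then back to 14.
Gain from deviating: (29−14) today; loss: (14−8) in each of the next 2 periods.
No-deviation condition: (14−8)(δ+…+δ^2) ≥ 29−14, i.e. δ+…+δ^2 ≥ 5/2.
At δ = 1/4: δ+…+δ^2 = 0.3125 < 2.5000.
So cooperation is not sustainable.

Yes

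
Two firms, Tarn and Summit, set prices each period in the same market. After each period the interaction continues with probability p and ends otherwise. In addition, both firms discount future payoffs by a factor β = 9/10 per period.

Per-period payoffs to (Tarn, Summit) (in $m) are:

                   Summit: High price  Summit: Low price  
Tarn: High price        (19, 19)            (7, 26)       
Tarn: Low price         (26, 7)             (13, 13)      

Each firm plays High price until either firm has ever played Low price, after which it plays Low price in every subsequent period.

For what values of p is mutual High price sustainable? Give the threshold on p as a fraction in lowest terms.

70/117

With continuation probability p and discount β, the effective per-period discount factor is βp.
Grim-trigger IC: βp ≥ (26−19)/(26−13) = 7/13.
So p ≥ (7/13)/(9/10) = 70/117.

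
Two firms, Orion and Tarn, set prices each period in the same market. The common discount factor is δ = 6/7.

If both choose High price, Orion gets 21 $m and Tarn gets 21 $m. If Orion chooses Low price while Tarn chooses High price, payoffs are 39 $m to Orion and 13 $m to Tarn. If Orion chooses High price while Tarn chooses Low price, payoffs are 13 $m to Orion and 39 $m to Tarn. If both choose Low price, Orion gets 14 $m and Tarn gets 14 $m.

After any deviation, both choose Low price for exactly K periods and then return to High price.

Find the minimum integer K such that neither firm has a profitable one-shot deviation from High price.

4

Need Σ_{k=1}^{K} δ^k ≥ (39−21)/(21−14) = 2.5714 at δ = 6/7.
At K = 3 the sum is 2.2216 < 2.5714; at K = 4 it is 2.7613 ≥ 2.5714.
So the minimum punishment length is K = 4.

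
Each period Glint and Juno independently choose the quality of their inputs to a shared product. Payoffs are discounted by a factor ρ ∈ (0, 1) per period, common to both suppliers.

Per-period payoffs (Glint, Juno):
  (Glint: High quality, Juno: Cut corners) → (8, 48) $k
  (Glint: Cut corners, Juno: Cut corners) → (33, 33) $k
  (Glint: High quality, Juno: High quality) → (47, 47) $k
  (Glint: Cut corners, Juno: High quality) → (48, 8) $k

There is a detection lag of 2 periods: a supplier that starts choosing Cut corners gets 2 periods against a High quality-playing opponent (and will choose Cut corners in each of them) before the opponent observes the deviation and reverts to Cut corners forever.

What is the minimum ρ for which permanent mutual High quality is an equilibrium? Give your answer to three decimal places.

A deviator earns 48 for 2 periods, then 33 forever; cooperating earns 47 forever. Multiplying the IC by (1−ρ):
47 ≥ 48(1−ρ^2) + 33ρ^2, so 15·ρ^2 ≥ 1 and ρ^2 ≥ 1/15.
ρ ≥ (1/15)^(1/2) ≈ 0.258.

0.258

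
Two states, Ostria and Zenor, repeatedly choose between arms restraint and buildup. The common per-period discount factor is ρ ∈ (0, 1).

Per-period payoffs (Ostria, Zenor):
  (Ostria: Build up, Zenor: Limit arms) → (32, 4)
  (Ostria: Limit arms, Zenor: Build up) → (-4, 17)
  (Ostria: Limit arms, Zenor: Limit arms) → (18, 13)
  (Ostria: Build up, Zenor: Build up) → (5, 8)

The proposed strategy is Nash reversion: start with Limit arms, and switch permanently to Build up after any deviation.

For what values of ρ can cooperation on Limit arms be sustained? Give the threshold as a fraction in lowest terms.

14/27

For Ostria: deviation gain 32−18 = 14, per-period punishment loss 18−5 = 13. IC gives ρ ≥ 14/27.
For Zenor: gain 4, loss 5 per period, so ρ ≥ 4/9.
The tighter constraint is Ostria's, so cooperation needs ρ ≥ 14/27.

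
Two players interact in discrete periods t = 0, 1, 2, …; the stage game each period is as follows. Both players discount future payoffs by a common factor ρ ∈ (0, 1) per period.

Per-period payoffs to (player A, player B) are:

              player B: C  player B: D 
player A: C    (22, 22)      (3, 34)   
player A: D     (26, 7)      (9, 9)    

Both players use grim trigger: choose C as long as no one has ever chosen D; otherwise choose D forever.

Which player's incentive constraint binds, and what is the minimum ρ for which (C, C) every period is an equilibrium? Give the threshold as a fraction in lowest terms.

player A's threshold: (26−22)/(26−9) = 4/17.
player B's threshold: (34−22)/(34−9) = 12/25.
4/17 < 12/25, so player B binds and ρ* = 12/25.

player B; ρ ≥ 12/25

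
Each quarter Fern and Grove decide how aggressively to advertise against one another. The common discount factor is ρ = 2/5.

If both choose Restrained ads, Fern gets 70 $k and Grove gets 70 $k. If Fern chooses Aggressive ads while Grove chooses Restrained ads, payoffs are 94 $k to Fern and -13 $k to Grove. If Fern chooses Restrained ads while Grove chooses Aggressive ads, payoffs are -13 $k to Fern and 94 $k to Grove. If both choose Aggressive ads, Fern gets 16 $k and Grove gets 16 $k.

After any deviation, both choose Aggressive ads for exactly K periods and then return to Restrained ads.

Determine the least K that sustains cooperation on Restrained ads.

IC: ρ(1−ρ^K)/(1−ρ) ≥ (94−70)/(70−16) = 4/9.
With ρ = 2/5: need 1 − ρ^K ≥ 4/9·(1−2/5)/(2/5), i.e. ρ^K ≤ 0.3333.
Since (2/5)^1 = 0.4000 and (2/5)^2 = 0.1600, the smallest such K is 2.

2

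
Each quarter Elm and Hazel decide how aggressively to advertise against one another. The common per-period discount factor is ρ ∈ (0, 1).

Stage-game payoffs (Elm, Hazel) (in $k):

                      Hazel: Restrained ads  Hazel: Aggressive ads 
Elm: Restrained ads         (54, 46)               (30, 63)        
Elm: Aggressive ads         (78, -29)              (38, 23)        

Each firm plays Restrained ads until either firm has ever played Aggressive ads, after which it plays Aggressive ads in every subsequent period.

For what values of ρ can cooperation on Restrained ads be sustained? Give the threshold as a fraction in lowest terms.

For Elm: deviation gain 78−54 = 24, per-period punishment loss 54−38 = 16. IC gives ρ ≥ 24/40 = 3/5.
For Hazel: gain 17, loss 23 per period, so ρ ≥ 17/40.
The tighter constraint is Elm's, so cooperation needs ρ ≥ 3/5.

3/5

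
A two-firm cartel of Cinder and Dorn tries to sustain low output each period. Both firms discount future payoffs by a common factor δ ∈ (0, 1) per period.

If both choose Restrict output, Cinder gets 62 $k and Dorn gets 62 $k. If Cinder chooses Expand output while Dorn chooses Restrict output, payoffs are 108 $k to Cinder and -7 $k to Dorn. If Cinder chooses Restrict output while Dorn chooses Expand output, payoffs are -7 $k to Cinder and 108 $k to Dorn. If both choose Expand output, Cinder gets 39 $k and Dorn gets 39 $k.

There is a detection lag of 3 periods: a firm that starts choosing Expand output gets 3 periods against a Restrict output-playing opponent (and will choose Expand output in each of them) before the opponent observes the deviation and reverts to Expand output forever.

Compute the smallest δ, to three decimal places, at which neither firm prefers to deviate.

The best deviation is to choose Expand output for all 3 undetected periods, earning 108 each, then 39 forever once detected.
Deviation value: 108(1−δ^3)/(1−δ) + 39δ^3/(1−δ); cooperation value: 62/(1−δ).
IC: 62 ≥ 108(1−δ^3) + 39δ^3 = 108 − 69δ^3.
So δ^3 ≥ 46/69 = 2/3, giving δ ≥ (2/3)^(1/3) ≈ 0.874.

0.874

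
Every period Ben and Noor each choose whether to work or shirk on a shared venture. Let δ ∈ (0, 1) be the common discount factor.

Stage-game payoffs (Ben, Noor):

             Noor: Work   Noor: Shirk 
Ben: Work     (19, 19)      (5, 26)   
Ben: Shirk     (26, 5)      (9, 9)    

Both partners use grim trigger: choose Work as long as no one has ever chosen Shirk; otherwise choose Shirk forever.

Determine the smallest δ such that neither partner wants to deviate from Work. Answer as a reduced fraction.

7/17

Under grim trigger the critical discount factor is (T−C)/(T−P) with T = 26, C = 19, P = 9.
δ* = (26−19)/(26−9) = 7/17.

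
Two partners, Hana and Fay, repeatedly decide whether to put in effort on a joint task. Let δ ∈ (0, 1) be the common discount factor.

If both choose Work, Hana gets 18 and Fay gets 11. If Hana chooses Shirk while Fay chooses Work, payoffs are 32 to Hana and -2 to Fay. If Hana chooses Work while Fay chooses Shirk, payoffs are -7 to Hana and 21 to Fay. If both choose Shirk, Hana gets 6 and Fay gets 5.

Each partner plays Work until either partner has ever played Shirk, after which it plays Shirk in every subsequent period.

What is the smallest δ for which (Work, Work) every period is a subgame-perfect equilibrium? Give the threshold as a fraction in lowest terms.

Hana: cooperation gives 18 each period; deviation gives 32 once then 6 forever.
  18/(1−δ) ≥ 32 + 6δ/(1−δ) ⇒ δ ≥ 14/26 = 7/13.
Fay: cooperation gives 11 each period; deviation gives 21 once then 5 forever.
  δ ≥ 10/16 = 5/8.
Both must hold, so the binding constraint is Fay's: δ ≥ 5/8.

5/8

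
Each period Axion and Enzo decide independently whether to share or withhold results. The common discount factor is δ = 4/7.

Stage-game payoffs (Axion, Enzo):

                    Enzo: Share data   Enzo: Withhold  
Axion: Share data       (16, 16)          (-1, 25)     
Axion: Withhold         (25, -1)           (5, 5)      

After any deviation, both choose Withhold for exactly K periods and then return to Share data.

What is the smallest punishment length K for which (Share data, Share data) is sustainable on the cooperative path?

IC: δ(1−δ^K)/(1−δ) ≥ (25−16)/(16−5) = 9/11.
With δ = 4/7: need 1 − δ^K ≥ 9/11·(1−4/7)/(4/7), i.e. δ^K ≤ 0.3864.
Since (4/7)^1 = 0.5714 and (4/7)^2 = 0.3265, the smallest such K is 2.

2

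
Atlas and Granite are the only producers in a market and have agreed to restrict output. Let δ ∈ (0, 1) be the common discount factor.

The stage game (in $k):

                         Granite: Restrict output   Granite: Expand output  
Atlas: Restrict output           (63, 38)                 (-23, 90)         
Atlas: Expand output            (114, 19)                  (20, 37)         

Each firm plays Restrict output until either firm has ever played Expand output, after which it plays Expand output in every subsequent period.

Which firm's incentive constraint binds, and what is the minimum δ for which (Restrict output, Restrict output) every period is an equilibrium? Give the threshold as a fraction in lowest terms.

Granite; δ ≥ 52/53

For Atlas: deviation gain 114−63 = 51, per-period punishment loss 63−20 = 43. IC gives δ ≥ 51/94.
For Granite: gain 52, loss 1 per period, so δ ≥ 52/53.
The tighter constraint is Granite's, so cooperation needs δ ≥ 52/53.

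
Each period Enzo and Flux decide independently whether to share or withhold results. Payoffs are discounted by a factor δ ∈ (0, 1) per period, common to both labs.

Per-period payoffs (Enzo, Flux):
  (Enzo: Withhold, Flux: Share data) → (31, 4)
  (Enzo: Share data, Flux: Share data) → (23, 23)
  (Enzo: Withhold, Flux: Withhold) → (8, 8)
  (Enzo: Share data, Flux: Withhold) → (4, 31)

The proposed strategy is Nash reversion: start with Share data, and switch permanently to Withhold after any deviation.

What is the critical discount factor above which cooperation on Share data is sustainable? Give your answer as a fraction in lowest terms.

8/23

Under grim trigger the critical discount factor is (T−C)/(T−P) with T = 31, C = 23, P = 8.
δ* = (31−23)/(31−8) = 8/23.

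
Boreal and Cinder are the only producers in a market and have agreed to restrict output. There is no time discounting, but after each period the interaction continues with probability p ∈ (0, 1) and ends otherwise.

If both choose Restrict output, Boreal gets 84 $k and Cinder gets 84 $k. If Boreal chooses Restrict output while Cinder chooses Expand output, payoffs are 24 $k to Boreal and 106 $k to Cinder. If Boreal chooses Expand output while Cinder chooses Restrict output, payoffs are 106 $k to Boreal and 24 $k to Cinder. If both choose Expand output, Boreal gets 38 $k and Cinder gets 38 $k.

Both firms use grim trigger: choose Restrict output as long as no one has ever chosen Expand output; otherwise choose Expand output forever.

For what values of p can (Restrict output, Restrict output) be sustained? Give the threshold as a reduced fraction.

With no time discounting, the continuation probability p plays the role of the discount factor.
Grim-trigger IC: 84/(1−p) ≥ 106 + 38p/(1−p) ⇒ p ≥ (106−84)/(106−38) = 11/34.

11/34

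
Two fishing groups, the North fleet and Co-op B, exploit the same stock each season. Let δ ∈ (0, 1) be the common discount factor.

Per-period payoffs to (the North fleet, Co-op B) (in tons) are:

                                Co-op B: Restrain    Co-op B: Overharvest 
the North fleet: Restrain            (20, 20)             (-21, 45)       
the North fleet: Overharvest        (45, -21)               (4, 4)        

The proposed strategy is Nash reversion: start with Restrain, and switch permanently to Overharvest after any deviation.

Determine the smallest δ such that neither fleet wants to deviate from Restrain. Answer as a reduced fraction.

25/41

20/(1−δ) ≥ 45 + 4δ/(1−δ)
20 ≥ 45 − 41δ
δ ≥ 25/41.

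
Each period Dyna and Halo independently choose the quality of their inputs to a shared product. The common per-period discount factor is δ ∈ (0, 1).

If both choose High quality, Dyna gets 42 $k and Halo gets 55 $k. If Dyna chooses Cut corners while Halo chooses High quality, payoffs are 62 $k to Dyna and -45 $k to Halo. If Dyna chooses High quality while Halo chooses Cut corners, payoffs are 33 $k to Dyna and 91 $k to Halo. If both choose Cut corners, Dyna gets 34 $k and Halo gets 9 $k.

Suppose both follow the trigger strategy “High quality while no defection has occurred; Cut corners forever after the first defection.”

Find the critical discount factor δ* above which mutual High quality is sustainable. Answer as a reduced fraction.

5/7

Dyna's threshold: (62−42)/(62−34) = 5/7.
Halo's threshold: (91−55)/(91−9) = 18/41.
5/7 > 18/41, so Dyna binds and δ* = 5/7.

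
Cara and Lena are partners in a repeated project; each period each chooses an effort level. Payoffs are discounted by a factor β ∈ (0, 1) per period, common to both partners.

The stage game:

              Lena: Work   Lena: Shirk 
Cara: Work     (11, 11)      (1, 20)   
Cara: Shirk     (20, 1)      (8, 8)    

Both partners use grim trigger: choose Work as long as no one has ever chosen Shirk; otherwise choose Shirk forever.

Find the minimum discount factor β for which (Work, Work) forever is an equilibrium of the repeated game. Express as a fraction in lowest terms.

Under grim trigger the critical discount factor is (T−C)/(T−P) with T = 20, C = 11, P = 8.
β* = (20−11)/(20−8) = 9/12 = 3/4.

3/4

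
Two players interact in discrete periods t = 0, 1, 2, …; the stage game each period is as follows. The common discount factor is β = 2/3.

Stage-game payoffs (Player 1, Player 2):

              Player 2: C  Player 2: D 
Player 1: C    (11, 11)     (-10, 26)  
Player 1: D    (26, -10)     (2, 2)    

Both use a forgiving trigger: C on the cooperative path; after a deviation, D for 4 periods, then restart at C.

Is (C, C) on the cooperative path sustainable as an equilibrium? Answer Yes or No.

No

A one-shot deviation gives 26 now, then 2 for 4 periods, then back to 11.
Gain from deviating: (26−11) today; loss: (11−2) in each of the next 4 periods.
No-deviation condition: (11−2)(β+…+β^4) ≥ 26−11, i.e. β+…+β^4 ≥ 5/3.
At β = 2/3: β+…+β^4 = 1.6049 < 1.6667.
So cooperation is not sustainable.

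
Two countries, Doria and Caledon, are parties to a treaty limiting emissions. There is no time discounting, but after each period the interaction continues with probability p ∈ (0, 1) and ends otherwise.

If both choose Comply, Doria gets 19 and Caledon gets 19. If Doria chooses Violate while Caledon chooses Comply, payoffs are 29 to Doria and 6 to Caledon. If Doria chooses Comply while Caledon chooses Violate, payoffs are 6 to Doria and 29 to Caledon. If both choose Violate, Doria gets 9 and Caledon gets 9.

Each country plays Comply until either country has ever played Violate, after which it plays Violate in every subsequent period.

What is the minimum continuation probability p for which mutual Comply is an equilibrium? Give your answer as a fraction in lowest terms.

With no time discounting, the continuation probability p plays the role of the discount factor.
Grim-trigger IC: 19/(1−p) ≥ 29 + 9p/(1−p) ⇒ p ≥ (29−19)/(29−9) = 1/2.

1/2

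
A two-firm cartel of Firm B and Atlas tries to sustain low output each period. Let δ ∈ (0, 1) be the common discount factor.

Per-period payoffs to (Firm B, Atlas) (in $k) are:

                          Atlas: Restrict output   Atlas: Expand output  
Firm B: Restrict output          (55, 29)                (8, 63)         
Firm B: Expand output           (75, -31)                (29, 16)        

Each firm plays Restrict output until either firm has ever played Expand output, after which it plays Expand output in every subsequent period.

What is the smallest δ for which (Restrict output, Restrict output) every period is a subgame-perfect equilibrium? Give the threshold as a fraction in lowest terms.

For Firm B: deviation gain 75−55 = 20, per-period punishment loss 55−29 = 26. IC gives δ ≥ 20/46 = 10/23.
For Atlas: gain 34, loss 13 per period, so δ ≥ 34/47.
The tighter constraint is Atlas's, so cooperation needs δ ≥ 34/47.

34/47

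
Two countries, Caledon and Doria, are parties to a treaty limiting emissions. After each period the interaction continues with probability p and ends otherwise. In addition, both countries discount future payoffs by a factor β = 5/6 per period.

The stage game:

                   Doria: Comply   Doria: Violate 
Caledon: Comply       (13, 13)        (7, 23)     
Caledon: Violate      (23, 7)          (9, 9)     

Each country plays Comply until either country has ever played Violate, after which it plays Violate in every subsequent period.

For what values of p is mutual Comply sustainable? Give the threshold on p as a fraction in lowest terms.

6/7

Expected continuation weight on next period's payoff is β·p = 5/6·p, which plays the role of the discount factor.
Cooperation requires 5/6·p ≥ (23−13)/(23−9) = 5/7, hence p ≥ 6/7.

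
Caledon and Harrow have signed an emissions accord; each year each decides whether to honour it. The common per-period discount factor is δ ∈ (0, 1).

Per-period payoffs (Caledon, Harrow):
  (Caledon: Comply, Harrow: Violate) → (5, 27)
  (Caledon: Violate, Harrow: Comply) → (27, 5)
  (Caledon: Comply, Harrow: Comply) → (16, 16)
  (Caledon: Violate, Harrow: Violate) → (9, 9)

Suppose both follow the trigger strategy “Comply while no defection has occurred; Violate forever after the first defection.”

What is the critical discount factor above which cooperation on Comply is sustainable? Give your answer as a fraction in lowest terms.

11/18

Cooperation forever yields 16 each period: 16/(1−δ).
Deviating yields 27 once, then 9 forever: 27 + 9δ/(1−δ).
No profitable deviation requires 16/(1−δ) ≥ 27 + 9δ/(1−δ).
Multiplying by (1−δ): 16 ≥ 27(1−δ) + 9δ = 27 − 18δ.
So 18δ ≥ 11, i.e. δ ≥ 11/18.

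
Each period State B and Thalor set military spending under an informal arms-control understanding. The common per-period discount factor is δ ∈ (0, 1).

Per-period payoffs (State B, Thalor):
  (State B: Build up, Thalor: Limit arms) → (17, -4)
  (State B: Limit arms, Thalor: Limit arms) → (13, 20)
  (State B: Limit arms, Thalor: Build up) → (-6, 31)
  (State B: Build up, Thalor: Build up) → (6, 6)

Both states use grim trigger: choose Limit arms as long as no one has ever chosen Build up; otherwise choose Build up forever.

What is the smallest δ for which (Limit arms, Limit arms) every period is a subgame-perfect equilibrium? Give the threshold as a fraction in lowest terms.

For State B: deviation gain 17−13 = 4, per-period punishment loss 13−6 = 7. IC gives δ ≥ 4/11.
For Thalor: gain 11, loss 14 per period, so δ ≥ 11/25.
The tighter constraint is Thalor's, so cooperation needs δ ≥ 11/25.

11/25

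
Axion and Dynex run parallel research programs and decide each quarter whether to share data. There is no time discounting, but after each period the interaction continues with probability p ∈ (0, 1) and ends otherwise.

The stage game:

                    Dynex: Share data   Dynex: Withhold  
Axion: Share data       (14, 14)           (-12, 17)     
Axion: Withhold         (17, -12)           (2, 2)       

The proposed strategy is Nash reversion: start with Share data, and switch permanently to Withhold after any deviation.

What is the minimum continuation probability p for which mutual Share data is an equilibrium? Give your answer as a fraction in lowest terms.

1/5

With no time discounting, the continuation probability p plays the role of the discount factor.
Grim-trigger IC: 14/(1−p) ≥ 17 + 2p/(1−p) ⇒ p ≥ (17−14)/(17−2) = 1/5.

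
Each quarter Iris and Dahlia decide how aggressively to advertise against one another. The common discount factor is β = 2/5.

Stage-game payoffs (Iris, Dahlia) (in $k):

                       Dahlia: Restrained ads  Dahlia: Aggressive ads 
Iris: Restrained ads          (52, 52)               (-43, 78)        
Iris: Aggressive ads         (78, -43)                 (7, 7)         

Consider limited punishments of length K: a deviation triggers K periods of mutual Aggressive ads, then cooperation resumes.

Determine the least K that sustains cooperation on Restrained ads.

3

No profitable deviation requires (52−7)(β+…+β^K) ≥ 78−52, i.e. β+…+β^K ≥ 26/45 ≈ 0.5778.
With β = 2/5, the partial sums are K=1: 0.4000, K=2: 0.5600, K=3: 0.6240.
K = 3 is the first length at which the sum reaches 0.5778.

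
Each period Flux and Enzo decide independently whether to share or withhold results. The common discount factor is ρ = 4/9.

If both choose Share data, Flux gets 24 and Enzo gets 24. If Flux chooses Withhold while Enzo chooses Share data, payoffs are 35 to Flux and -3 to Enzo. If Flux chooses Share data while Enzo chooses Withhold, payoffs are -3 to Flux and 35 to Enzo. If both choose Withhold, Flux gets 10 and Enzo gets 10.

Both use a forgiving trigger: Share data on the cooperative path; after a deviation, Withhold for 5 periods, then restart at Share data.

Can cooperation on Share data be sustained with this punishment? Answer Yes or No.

Yes

IC: ρ+…+ρ^5 ≥ (35−24)/(24−10) = 11/14.
At ρ = 4/9: partial sum = 0.7861 ≥ 0.7857. Cooperation sustainable.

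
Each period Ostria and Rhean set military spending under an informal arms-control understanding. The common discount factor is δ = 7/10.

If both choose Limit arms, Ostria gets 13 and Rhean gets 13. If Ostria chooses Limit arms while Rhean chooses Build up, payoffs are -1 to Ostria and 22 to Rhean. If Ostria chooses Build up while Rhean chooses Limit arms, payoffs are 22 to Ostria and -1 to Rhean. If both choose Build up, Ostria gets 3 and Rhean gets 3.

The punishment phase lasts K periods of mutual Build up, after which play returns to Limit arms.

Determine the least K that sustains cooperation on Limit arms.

IC: δ(1−δ^K)/(1−δ) ≥ (22−13)/(13−3) = 9/10.
With δ = 7/10: need 1 − δ^K ≥ 9/10·(1−7/10)/(7/10), i.e. δ^K ≤ 0.6143.
Since (7/10)^1 = 0.7000 and (7/10)^2 = 0.4900, the smallest such K is 2.

2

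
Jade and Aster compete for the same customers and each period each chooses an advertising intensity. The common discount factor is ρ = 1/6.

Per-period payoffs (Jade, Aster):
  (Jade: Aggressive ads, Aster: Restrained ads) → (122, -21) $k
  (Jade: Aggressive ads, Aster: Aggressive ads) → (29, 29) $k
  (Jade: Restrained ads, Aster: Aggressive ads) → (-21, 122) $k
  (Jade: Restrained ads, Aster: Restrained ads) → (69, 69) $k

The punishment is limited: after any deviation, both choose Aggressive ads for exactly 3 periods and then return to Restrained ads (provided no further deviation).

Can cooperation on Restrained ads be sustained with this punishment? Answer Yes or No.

Comparing payoff streams over the 4 periods until play realigns: cooperate → 69(1+ρ+…+ρ^3); deviate → 122 + 29(ρ+…+ρ^3).
Cooperation is sustained iff (69−29)(ρ+…+ρ^3) ≥ 122−69.
ρ+…+ρ^3 = 1/6·(1−(1/6)^3)/(1−1/6) = 0.1991, and (122−69)/(69−29) = 1.3250.
0.1991 < 1.3250, so cooperation is not sustainable.

No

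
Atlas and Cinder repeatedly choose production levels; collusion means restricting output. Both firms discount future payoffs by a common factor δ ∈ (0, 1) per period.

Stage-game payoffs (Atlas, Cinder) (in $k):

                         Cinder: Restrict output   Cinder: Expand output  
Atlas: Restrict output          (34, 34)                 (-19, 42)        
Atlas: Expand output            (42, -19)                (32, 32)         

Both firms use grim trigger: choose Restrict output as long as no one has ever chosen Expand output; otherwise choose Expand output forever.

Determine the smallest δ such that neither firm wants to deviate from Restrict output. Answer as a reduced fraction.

4/5

Under grim trigger the critical discount factor is (T−C)/(T−P) with T = 42, C = 34, P = 32.
δ* = (42−34)/(42−32) = 8/10 = 4/5.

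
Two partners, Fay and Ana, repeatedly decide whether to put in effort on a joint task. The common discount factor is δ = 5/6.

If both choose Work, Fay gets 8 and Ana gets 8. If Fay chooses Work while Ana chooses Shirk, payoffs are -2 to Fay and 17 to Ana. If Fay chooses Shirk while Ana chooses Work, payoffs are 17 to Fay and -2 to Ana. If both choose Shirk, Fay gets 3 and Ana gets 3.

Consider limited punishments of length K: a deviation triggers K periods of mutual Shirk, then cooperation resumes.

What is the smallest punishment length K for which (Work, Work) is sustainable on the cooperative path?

IC: δ(1−δ^K)/(1−δ) ≥ (17−8)/(8−3) = 9/5.
With δ = 5/6: need 1 − δ^K ≥ 9/5·(1−5/6)/(5/6), i.e. δ^K ≤ 0.6400.
Since (5/6)^2 = 0.6944 and (5/6)^3 = 0.5787, the smallest such K is 3.

3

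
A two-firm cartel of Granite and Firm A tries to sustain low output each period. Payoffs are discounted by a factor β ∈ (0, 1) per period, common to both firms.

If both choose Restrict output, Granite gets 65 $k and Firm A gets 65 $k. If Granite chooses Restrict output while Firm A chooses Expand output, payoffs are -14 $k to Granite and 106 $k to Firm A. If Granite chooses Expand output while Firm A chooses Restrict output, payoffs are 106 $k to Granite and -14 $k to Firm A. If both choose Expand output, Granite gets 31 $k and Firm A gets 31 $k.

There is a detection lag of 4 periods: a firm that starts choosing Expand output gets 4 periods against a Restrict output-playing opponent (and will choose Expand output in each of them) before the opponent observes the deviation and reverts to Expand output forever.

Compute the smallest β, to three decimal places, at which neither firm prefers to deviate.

0.860

The best deviation is to choose Expand output for all 4 undetected periods, earning 106 each, then 31 forever once detected.
Deviation value: 106(1−β^4)/(1−β) + 31β^4/(1−β); cooperation value: 65/(1−β).
IC: 65 ≥ 106(1−β^4) + 31β^4 = 106 − 75β^4.
So β^4 ≥ 41/75, giving β ≥ (41/75)^(1/4) ≈ 0.860.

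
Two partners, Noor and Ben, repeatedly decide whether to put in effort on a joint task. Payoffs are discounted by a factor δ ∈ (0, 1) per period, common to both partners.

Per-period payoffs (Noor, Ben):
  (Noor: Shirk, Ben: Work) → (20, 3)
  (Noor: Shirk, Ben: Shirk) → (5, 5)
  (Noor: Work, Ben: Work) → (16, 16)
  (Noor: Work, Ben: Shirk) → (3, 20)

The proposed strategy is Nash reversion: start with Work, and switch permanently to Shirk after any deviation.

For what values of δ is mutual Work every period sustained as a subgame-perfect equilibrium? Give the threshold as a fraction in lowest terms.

Cooperation forever yields 16 each period: 16/(1−δ).
Deviating yields 20 once, then 5 forever: 20 + 5δ/(1−δ).
No profitable deviation requires 16/(1−δ) ≥ 20 + 5δ/(1−δ).
Multiplying by (1−δ): 16 ≥ 20(1−δ) + 5δ = 20 − 15δ.
So 15δ ≥ 4, i.e. δ ≥ 4/15.

4/15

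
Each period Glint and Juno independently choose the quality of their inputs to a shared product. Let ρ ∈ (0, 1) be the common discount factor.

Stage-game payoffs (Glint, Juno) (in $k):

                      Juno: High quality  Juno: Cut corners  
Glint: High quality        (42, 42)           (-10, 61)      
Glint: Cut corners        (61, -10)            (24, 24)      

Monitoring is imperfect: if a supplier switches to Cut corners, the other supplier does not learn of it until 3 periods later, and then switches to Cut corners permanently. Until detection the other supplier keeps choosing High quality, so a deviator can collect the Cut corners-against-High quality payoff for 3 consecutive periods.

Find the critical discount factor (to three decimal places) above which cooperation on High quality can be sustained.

0.801

A deviator earns 61 for 3 periods, then 24 forever; cooperating earns 42 forever. Multiplying the IC by (1−ρ):
42 ≥ 61(1−ρ^3) + 24ρ^3, so 37·ρ^3 ≥ 19 and ρ^3 ≥ 19/37.
ρ ≥ (19/37)^(1/3) ≈ 0.801.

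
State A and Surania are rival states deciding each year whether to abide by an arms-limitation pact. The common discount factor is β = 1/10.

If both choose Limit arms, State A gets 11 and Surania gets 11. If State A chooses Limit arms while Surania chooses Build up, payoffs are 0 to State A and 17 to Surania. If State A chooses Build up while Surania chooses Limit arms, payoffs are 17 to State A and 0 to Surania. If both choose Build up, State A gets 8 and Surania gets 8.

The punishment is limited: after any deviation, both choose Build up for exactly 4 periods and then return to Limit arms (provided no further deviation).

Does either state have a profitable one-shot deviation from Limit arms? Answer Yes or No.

Yes

A one-shot deviation gives 17 now, then 8 for 4 periods, then back to 11.
Gain from deviating: (17−11) today; loss: (11−8) in each of the next 4 periods.
No-deviation condition: (11−8)(β+…+β^4) ≥ 17−11, i.e. β+…+β^4 ≥ 2.
At β = 1/10: β+…+β^4 = 0.1111 < 2.0000.
So cooperation is not sustainable.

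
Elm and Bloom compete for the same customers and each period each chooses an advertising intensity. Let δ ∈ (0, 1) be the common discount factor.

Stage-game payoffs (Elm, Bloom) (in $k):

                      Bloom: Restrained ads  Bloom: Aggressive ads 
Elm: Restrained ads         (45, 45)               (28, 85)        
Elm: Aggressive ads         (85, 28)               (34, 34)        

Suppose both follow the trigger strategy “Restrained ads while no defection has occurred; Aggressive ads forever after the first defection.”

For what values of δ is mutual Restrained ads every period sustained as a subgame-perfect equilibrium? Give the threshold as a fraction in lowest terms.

Cooperation forever yields 45 each period: 45/(1−δ).
Deviating yields 85 once, then 34 forever: 85 + 34δ/(1−δ).
No profitable deviation requires 45/(1−δ) ≥ 85 + 34δ/(1−δ).
Multiplying by (1−δ): 45 ≥ 85(1−δ) + 34δ = 85 − 51δ.
So 51δ ≥ 40, i.e. δ ≥ 40/51.

40/51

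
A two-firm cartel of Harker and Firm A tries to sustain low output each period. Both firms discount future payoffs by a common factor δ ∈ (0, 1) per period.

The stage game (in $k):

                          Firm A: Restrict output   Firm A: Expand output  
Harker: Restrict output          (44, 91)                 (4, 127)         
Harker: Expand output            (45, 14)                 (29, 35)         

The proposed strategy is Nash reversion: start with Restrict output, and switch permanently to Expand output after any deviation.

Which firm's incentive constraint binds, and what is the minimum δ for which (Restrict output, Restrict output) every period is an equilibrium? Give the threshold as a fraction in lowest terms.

Harker: cooperation gives 44 each period; deviation gives 45 once then 29 forever.
  44/(1−δ) ≥ 45 + 29δ/(1−δ) ⇒ δ ≥ 1/16.
Firm A: cooperation gives 91 each period; deviation gives 127 once then 35 forever.
  δ ≥ 36/92 = 9/23.
Both must hold, so the binding constraint is Firm A's: δ ≥ 9/23.

Firm A; δ ≥ 9/23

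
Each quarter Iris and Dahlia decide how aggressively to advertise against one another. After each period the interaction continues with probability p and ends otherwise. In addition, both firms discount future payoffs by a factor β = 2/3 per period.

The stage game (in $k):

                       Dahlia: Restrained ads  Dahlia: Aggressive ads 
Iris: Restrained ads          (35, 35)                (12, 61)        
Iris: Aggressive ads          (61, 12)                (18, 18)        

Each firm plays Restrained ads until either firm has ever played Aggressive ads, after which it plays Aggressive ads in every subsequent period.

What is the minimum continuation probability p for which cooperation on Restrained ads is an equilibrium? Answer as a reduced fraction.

With continuation probability p and discount β, the effective per-period discount factor is βp.
Grim-trigger IC: βp ≥ (61−35)/(61−18) = 26/43.
So p ≥ (26/43)/(2/3) = 39/43.

39/43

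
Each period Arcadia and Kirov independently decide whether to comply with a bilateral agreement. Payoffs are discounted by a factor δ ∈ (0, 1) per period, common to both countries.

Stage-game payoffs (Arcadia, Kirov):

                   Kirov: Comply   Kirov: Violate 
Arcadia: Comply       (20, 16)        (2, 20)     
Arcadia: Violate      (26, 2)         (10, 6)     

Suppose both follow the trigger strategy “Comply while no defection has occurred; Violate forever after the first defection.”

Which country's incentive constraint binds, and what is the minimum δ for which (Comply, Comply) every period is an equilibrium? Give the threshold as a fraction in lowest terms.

Arcadia; δ ≥ 3/8

Arcadia: cooperation gives 20 each period; deviation gives 26 once then 10 forever.
  20/(1−δ) ≥ 26 + 10δ/(1−δ) ⇒ δ ≥ 6/16 = 3/8.
Kirov: cooperation gives 16 each period; deviation gives 20 once then 6 forever.
  δ ≥ 4/14 = 2/7.
Both must hold, so the binding constraint is Arcadia's: δ ≥ 3/8.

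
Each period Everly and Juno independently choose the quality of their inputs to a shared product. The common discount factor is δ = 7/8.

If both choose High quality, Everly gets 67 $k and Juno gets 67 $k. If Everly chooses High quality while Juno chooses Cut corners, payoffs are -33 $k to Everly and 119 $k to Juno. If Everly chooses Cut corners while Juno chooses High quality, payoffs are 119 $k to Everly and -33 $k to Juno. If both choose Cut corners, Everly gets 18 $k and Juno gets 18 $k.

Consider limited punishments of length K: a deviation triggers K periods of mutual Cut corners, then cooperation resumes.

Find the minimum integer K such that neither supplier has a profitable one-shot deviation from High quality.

2

No profitable deviation requires (67−18)(δ+…+δ^K) ≥ 119−67, i.e. δ+…+δ^K ≥ 52/49 ≈ 1.0612.
With δ = 7/8, the partial sums are K=1: 0.8750, K=2: 1.6406.
K = 2 is the first length at which the sum reaches 1.0612.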